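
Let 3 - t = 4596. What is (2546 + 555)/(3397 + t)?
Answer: -3101/1196 ≈ -2.5928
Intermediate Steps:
t = -4593 (t = 3 - 1*4596 = 3 - 4596 = -4593)
(2546 + 555)/(3397 + t) = (2546 + 555)/(3397 - 4593) = 3101/(-1196) = 3101*(-1/1196) = -3101/1196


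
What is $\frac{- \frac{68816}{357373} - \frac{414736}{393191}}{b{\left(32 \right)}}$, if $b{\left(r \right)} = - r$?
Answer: $\frac{5477290012}{140515847243} \approx 0.03898$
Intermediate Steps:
$\frac{- \frac{68816}{357373} - \frac{414736}{393191}}{b{\left(32 \right)}} = \frac{- \frac{68816}{357373} - \frac{414736}{393191}}{\left(-1\right) 32} = \frac{\left(-68816\right) \frac{1}{357373} - \frac{414736}{393191}}{-32} = \left(- \frac{68816}{357373} - \frac{414736}{393191}\right) \left(- \frac{1}{32}\right) = \left(- \frac{175273280384}{140515847243}\right) \left(- \frac{1}{32}\right) = \frac{5477290012}{140515847243}$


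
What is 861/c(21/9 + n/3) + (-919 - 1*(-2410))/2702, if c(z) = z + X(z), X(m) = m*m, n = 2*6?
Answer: 770037/40337 ≈ 19.090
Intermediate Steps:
n = 12
X(m) = m²
c(z) = z + z²
861/c(21/9 + n/3) + (-919 - 1*(-2410))/2702 = 861/(((21/9 + 12/3)*(1 + (21/9 + 12/3)))) + (-919 - 1*(-2410))/2702 = 861/(((21*(⅑) + 12*(⅓))*(1 + (21*(⅑) + 12*(⅓))))) + (-919 + 2410)*(1/2702) = 861/(((7/3 + 4)*(1 + (7/3 + 4)))) + 1491*(1/2702) = 861/((19*(1 + 19/3)/3)) + 213/386 = 861/(((19/3)*(22/3))) + 213/386 = 861/(418/9) + 213/386 = 861*(9/418) + 213/386 = 7749/418 + 213/386 = 770037/40337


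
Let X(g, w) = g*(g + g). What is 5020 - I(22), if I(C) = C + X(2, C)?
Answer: 4990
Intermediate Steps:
X(g, w) = 2*g² (X(g, w) = g*(2*g) = 2*g²)
I(C) = 8 + C (I(C) = C + 2*2² = C + 2*4 = C + 8 = 8 + C)
5020 - I(22) = 5020 - (8 + 22) = 5020 - 1*30 = 5020 - 30 = 4990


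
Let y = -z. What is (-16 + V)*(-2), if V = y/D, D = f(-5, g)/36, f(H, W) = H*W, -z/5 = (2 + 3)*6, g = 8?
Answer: 302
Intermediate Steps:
z = -150 (z = -5*(2 + 3)*6 = -25*6 = -5*30 = -150)
y = 150 (y = -1*(-150) = 150)
D = -10/9 (D = -5*8/36 = -40*1/36 = -10/9 ≈ -1.1111)
V = -135 (V = 150/(-10/9) = 150*(-9/10) = -135)
(-16 + V)*(-2) = (-16 - 135)*(-2) = -151*(-2) = 302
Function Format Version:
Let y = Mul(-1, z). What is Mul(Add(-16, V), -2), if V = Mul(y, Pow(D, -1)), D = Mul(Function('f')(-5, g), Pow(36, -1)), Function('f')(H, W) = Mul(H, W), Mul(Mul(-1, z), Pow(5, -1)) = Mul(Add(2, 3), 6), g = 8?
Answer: 302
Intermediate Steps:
z = -150 (z = Mul(-5, Mul(Add(2, 3), 6)) = Mul(-5, Mul(5, 6)) = Mul(-5, 30) = -150)
y = 150 (y = Mul(-1, -150) = 150)
D = Rational(-10, 9) (D = Mul(Mul(-5, 8), Pow(36, -1)) = Mul(-40, Rational(1, 36)) = Rational(-10, 9) ≈ -1.1111)
V = -135 (V = Mul(150, Pow(Rational(-10, 9), -1)) = Mul(150, Rational(-9, 10)) = -135)
Mul(Add(-16, V), -2) = Mul(Add(-16, -135), -2) = Mul(-151, -2) = 302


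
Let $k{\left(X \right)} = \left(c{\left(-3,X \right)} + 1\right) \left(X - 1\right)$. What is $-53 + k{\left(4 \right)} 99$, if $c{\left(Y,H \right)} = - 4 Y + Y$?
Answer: $2917$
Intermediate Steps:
$c{\left(Y,H \right)} = - 3 Y$
$k{\left(X \right)} = -10 + 10 X$ ($k{\left(X \right)} = \left(\left(-3\right) \left(-3\right) + 1\right) \left(X - 1\right) = \left(9 + 1\right) \left(-1 + X\right) = 10 \left(-1 + X\right) = -10 + 10 X$)
$-53 + k{\left(4 \right)} 99 = -53 + \left(-10 + 10 \cdot 4\right) 99 = -53 + \left(-10 + 40\right) 99 = -53 + 30 \cdot 99 = -53 + 2970 = 2917$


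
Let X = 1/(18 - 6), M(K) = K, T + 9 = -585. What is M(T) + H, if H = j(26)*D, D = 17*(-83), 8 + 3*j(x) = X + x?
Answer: -327571/36 ≈ -9099.2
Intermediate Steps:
T = -594 (T = -9 - 585 = -594)
X = 1/12 ≈ 0.083333
j(x) = -95/36 + x/3 (j(x) = -8/3 + (1/12 + x)/3 = -8/3 + (1/36 + x/3) = -95/36 + x/3)
D = -1411
H = -306187/36 (H = (-95/36 + (⅓)*26)*(-1411) = (-95/36 + 26/3)*(-1411) = (217/36)*(-1411) = -306187/36 ≈ -8505.2)
M(T) + H = -594 - 306187/36 = -327571/36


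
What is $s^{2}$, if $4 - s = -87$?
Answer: $8281$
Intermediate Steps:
$s = 91$ ($s = 4 - -87 = 4 + 87 = 91$)
$s^{2} = 91^{2} = 8281$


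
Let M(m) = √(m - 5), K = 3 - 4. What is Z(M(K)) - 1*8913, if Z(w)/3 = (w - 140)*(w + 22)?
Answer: -18171 - 354*I*√6 ≈ -18171.0 - 867.12*I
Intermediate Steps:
K = -1
M(m) = √(-5 + m)
Z(w) = 3*(-140 + w)*(22 + w) (Z(w) = 3*((w - 140)*(w + 22)) = 3*((-140 + w)*(22 + w)) = 3*(-140 + w)*(22 + w))
Z(M(K)) - 1*8913 = (-9240 - 354*√(-5 - 1) + 3*(√(-5 - 1))²) - 1*8913 = (-9240 - 354*I*√6 + 3*(√(-6))²) - 8913 = (-9240 - 354*I*√6 + 3*(I*√6)²) - 8913 = (-9240 - 354*I*√6 + 3*(-6)) - 8913 = (-9240 - 354*I*√6 - 18) - 8913 = (-9258 - 354*I*√6) - 8913 = -18171 - 354*I*√6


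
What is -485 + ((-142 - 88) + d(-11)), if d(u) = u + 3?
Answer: -723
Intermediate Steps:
d(u) = 3 + u
-485 + ((-142 - 88) + d(-11)) = -485 + ((-142 - 88) + (3 - 11)) = -485 + (-230 - 8) = -485 - 238 = -723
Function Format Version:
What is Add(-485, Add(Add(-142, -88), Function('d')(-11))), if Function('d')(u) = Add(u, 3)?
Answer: -723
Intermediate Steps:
Function('d')(u) = Add(3, u)
Add(-485, Add(Add(-142, -88), Function('d')(-11))) = Add(-485, Add(Add(-142, -88), Add(3, -11))) = Add(-485, Add(-230, -8)) = Add(-485, -238) = -723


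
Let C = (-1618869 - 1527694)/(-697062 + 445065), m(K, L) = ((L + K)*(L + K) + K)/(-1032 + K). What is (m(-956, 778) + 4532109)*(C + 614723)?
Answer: 348930480619111011454/125242509 ≈ 2.7860e+12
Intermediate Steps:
m(K, L) = (K + (K + L)²)/(-1032 + K) (m(K, L) = ((K + L)*(K + L) + K)/(-1032 + K) = ((K + L)² + K)/(-1032 + K) = (K + (K + L)²)/(-1032 + K))
C = 3146563/251997 (C = -3146563/(-251997) = -3146563*(-1/251997) = 3146563/251997 ≈ 12.487)
(m(-956, 778) + 4532109)*(C + 614723) = ((-956 + (-956 + 778)²)/(-1032 - 956) + 4532109)*(3146563/251997 + 614723) = ((-956 + (-178)²)/(-1988) + 4532109)*(154911498394/251997) = (-(-956 + 31684)/1988 + 4532109)*(154911498394/251997) = (-1/1988*30728 + 4532109)*(154911498394/251997) = (-7682/497 + 4532109)*(154911498394/251997) = (2252450491/497)*(154911498394/251997) = 348930480619111011454/125242509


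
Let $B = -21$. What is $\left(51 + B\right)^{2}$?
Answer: $900$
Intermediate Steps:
$\left(51 + B\right)^{2} = \left(51 - 21\right)^{2} = 30^{2} = 900$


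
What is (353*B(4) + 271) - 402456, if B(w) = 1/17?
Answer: -6836792/17 ≈ -4.0216e+5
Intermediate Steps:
B(w) = 1/17
(353*B(4) + 271) - 402456 = (353*(1/17) + 271) - 402456 = (353/17 + 271) - 402456 = 4960/17 - 402456 = -6836792/17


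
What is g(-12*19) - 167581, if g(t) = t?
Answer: -167809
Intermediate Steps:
g(-12*19) - 167581 = -12*19 - 167581 = -228 - 167581 = -167809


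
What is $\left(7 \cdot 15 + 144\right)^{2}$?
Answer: $62001$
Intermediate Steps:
$\left(7 \cdot 15 + 144\right)^{2} = \left(105 + 144\right)^{2} = 249^{2} = 62001$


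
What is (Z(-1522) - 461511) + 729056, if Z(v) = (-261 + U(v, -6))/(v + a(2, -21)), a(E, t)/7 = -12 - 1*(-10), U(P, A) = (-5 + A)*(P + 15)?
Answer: 102733201/384 ≈ 2.6753e+5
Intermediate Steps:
U(P, A) = (-5 + A)*(15 + P)
a(E, t) = -14 (a(E, t) = 7*(-12 - 1*(-10)) = 7*(-12 + 10) = 7*(-2) = -14)
Z(v) = (-426 - 11*v)/(-14 + v) (Z(v) = (-261 + (-75 - 5*v + 15*(-6) - 6*v))/(v - 14) = (-261 + (-75 - 5*v - 90 - 6*v))/(-14 + v) = (-261 + (-165 - 11*v))/(-14 + v) = (-426 - 11*v)/(-14 + v))
(Z(-1522) - 461511) + 729056 = ((-426 - 11*(-1522))/(-14 - 1522) - 461511) + 729056 = ((-426 + 16742)/(-1536) - 461511) + 729056 = (-1/1536*16316 - 461511) + 729056 = (-4079/384 - 461511) + 729056 = -177224303/384 + 729056 = 102733201/384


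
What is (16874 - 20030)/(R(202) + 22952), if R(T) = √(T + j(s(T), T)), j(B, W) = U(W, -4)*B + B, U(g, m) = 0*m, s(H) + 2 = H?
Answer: -36218256/263396951 + 1578*√402/263396951 ≈ -0.13738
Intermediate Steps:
s(H) = -2 + H
U(g, m) = 0
j(B, W) = B (j(B, W) = 0*B + B = 0 + B = B)
R(T) = √(-2 + 2*T) (R(T) = √(T + (-2 + T)) = √(-2 + 2*T))
(16874 - 20030)/(R(202) + 22952) = (16874 - 20030)/(√(-2 + 2*202) + 22952) = -3156/(√(-2 + 404) + 22952) = -3156/(√402 + 22952) = -3156/(22952 + √402)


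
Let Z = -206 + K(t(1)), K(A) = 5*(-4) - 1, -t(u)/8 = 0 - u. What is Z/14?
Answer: -227/14 ≈ -16.214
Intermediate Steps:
t(u) = 8*u (t(u) = -8*(0 - u) = -(-8)*u = 8*u)
K(A) = -21 (K(A) = -20 - 1 = -21)
Z = -227 (Z = -206 - 21 = -227)
Z/14 = -227/14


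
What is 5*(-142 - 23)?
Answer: -825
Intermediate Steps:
5*(-142 - 23) = 5*(-165) = -825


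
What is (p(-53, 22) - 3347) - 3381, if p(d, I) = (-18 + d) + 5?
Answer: -6794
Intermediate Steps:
p(d, I) = -13 + d
(p(-53, 22) - 3347) - 3381 = ((-13 - 53) - 3347) - 3381 = (-66 - 3347) - 3381 = -3413 - 3381 = -6794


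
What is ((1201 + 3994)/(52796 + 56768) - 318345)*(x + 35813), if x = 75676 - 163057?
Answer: 449661955195420/27391 ≈ 1.6416e+10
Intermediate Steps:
x = -87381
((1201 + 3994)/(52796 + 56768) - 318345)*(x + 35813) = ((1201 + 3994)/(52796 + 56768) - 318345)*(-87381 + 35813) = (5195/109564 - 318345)*(-51568) = -34879146385/109564*(-51568) = 449661955195420/27391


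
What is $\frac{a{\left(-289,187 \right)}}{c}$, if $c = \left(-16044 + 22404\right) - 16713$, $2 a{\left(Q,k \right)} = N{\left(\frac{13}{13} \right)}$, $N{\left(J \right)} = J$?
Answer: $- \frac{1}{20706} \approx -4.8295 \cdot 10^{-5}$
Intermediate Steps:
$a{\left(Q,k \right)} = \frac{1}{2}$ ($a{\left(Q,k \right)} = \frac{13 \cdot \frac{1}{13}}{2} = \frac{1}{2} \cdot 1 = \frac{1}{2}$)
$c = -10353$ ($c = 6360 - 16713 = -10353$)
$\frac{a{\left(-289,187 \right)}}{c} = \frac{1}{2 \left(-10353\right)} = \frac{1}{2} \left(- \frac{1}{10353}\right) = - \frac{1}{20706}$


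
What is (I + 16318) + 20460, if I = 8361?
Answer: 45139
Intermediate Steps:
(I + 16318) + 20460 = (8361 + 16318) + 20460 = 24679 + 20460 = 45139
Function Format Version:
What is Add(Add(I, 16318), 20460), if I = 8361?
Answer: 45139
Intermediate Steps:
Add(Add(I, 16318), 20460) = Add(Add(8361, 16318), 20460) = Add(24679, 20460) = 45139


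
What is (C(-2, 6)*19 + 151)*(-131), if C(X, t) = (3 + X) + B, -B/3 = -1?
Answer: -29737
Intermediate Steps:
B = 3 (B = -3*(-1) = 3)
C(X, t) = 6 + X (C(X, t) = (3 + X) + 3 = 6 + X)
(C(-2, 6)*19 + 151)*(-131) = ((6 - 2)*19 + 151)*(-131) = (4*19 + 151)*(-131) = (76 + 151)*(-131) = 227*(-131) = -29737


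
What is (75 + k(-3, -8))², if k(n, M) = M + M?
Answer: 3481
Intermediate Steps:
k(n, M) = 2*M
(75 + k(-3, -8))² = (75 + 2*(-8))² = (75 - 16)² = 59² = 3481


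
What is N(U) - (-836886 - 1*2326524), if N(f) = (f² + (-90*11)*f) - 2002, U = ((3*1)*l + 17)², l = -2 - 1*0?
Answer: 3056259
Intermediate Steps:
l = -2 (l = -2 + 0 = -2)
U = 121 (U = ((3*1)*(-2) + 17)² = (3*(-2) + 17)² = (-6 + 17)² = 11² = 121)
N(f) = -2002 + f² - 990*f (N(f) = (f² - 990*f) - 2002 = -2002 + f² - 990*f)
N(U) - (-836886 - 1*2326524) = (-2002 + 121² - 990*121) - (-836886 - 1*2326524) = (-2002 + 14641 - 119790) - (-836886 - 2326524) = -107151 - 1*(-3163410) = -107151 + 3163410 = 3056259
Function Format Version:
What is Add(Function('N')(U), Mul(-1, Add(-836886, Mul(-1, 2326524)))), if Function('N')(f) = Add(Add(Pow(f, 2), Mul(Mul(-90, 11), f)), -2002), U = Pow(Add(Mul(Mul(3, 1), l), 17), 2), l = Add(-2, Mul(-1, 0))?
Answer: 3056259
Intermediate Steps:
l = -2 (l = Add(-2, 0) = -2)
U = 121 (U = Pow(Add(Mul(Mul(3, 1), -2), 17), 2) = Pow(Add(Mul(3, -2), 17), 2) = Pow(Add(-6, 17), 2) = Pow(11, 2) = 121)
Function('N')(f) = Add(-2002, Pow(f, 2), Mul(-990, f)) (Function('N')(f) = Add(Add(Pow(f, 2), Mul(-990, f)), -2002) = Add(-2002, Pow(f, 2), Mul(-990, f)))
Add(Function('N')(U), Mul(-1, Add(-836886, Mul(-1, 2326524)))) = Add(Add(-2002, Pow(121, 2), Mul(-990, 121)), Mul(-1, Add(-836886, Mul(-1, 2326524)))) = Add(Add(-2002, 14641, -119790), Mul(-1, Add(-836886, -2326524))) = Add(-107151, Mul(-1, -3163410)) = Add(-107151, 3163410) = 3056259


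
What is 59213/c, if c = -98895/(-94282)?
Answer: 5582720066/98895 ≈ 56451.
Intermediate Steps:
c = 98895/94282 (c = -98895*(-1/94282) = 98895/94282 ≈ 1.0489)
59213/c = 59213/(98895/94282) = 59213*(94282/98895) = 5582720066/98895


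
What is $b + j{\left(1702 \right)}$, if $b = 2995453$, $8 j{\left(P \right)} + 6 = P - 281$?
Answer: $\frac{23965039}{8} \approx 2.9956 \cdot 10^{6}$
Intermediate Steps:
$j{\left(P \right)} = - \frac{287}{8} + \frac{P}{8}$ ($j{\left(P \right)} = - \frac{3}{4} + \frac{P - 281}{8} = - \frac{3}{4} + \frac{-281 + P}{8} = - \frac{3}{4} + \left(- \frac{281}{8} + \frac{P}{8}\right) = - \frac{287}{8} + \frac{P}{8}$)
$b + j{\left(1702 \right)} = 2995453 + \left(- \frac{287}{8} + \frac{1}{8} \cdot 1702\right) = 2995453 + \left(- \frac{287}{8} + \frac{851}{4}\right) = 2995453 + \frac{1415}{8} = \frac{23965039}{8}$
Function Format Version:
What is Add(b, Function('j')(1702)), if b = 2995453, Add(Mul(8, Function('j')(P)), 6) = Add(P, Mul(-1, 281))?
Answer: Rational(23965039, 8) ≈ 2.9956e+6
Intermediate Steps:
Function('j')(P) = Add(Rational(-287, 8), Mul(Rational(1, 8), P)) (Function('j')(P) = Add(Rational(-3, 4), Mul(Rational(1, 8), Add(P, Mul(-1, 281)))) = Add(Rational(-3, 4), Mul(Rational(1, 8), Add(P, -281))) = Add(Rational(-3, 4), Mul(Rational(1, 8), Add(-281, P))) = Add(Rational(-3, 4), Add(Rational(-281, 8), Mul(Rational(1, 8), P))) = Add(Rational(-287, 8), Mul(Rational(1, 8), P)))
Add(b, Function('j')(1702)) = Add(2995453, Add(Rational(-287, 8), Mul(Rational(1, 8), 1702))) = Add(2995453, Add(Rational(-287, 8), Rational(851, 4))) = Add(2995453, Rational(1415, 8)) = Rational(23965039, 8)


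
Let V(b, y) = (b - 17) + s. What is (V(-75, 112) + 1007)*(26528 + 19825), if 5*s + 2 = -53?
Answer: 41903112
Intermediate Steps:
s = -11 (s = -⅖ + (⅕)*(-53) = -⅖ - 53/5 = -11)
V(b, y) = -28 + b (V(b, y) = (b - 17) - 11 = (-17 + b) - 11 = -28 + b)
(V(-75, 112) + 1007)*(26528 + 19825) = ((-28 - 75) + 1007)*(26528 + 19825) = (-103 + 1007)*46353 = 904*46353 = 41903112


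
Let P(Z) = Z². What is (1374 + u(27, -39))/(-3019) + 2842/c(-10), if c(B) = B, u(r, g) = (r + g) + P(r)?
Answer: -4300454/15095 ≈ -284.89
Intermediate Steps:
u(r, g) = g + r + r² (u(r, g) = (r + g) + r² = (g + r) + r² = g + r + r²)
(1374 + u(27, -39))/(-3019) + 2842/c(-10) = (1374 + (-39 + 27 + 27²))/(-3019) + 2842/(-10) = (1374 + (-39 + 27 + 729))*(-1/3019) + 2842*(-⅒) = (1374 + 717)*(-1/3019) - 1421/5 = 2091*(-1/3019) - 1421/5 = -2091/3019 - 1421/5 = -4300454/15095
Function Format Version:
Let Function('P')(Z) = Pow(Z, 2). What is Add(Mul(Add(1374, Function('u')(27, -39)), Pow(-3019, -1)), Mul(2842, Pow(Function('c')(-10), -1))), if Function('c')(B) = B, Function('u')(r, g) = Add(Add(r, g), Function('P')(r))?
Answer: Rational(-4300454, 15095) ≈ -284.89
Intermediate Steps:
Function('u')(r, g) = Add(g, r, Pow(r, 2)) (Function('u')(r, g) = Add(Add(r, g), Pow(r, 2)) = Add(Add(g, r), Pow(r, 2)) = Add(g, r, Pow(r, 2)))
Add(Mul(Add(1374, Function('u')(27, -39)), Pow(-3019, -1)), Mul(2842, Pow(Function('c')(-10), -1))) = Add(Mul(Add(1374, Add(-39, 27, Pow(27, 2))), Pow(-3019, -1)), Mul(2842, Pow(-10, -1))) = Add(Mul(Add(1374, Add(-39, 27, 729)), Rational(-1, 3019)), Mul(2842, Rational(-1, 10))) = Add(Mul(Add(1374, 717), Rational(-1, 3019)), Rational(-1421, 5)) = Add(Mul(2091, Rational(-1, 3019)), Rational(-1421, 5)) = Add(Rational(-2091, 3019), Rational(-1421, 5)) = Rational(-4300454, 15095)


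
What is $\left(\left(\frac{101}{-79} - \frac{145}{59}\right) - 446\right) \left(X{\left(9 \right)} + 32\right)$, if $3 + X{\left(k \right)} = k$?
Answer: $- \frac{79656360}{4661} \approx -17090.0$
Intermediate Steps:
$X{\left(k \right)} = -3 + k$
$\left(\left(\frac{101}{-79} - \frac{145}{59}\right) - 446\right) \left(X{\left(9 \right)} + 32\right) = \left(\left(\frac{101}{-79} - \frac{145}{59}\right) - 446\right) \left(\left(-3 + 9\right) + 32\right) = \left(\left(101 \left(- \frac{1}{79}\right) - \frac{145}{59}\right) - 446\right) \left(6 + 32\right) = \left(\left(- \frac{101}{79} - \frac{145}{59}\right) - 446\right) 38 = \left(- \frac{17414}{4661} - 446\right) 38 = \left(- \frac{2096220}{4661}\right) 38 = - \frac{79656360}{4661}$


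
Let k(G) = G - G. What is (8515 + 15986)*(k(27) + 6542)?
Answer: 160285542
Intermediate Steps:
k(G) = 0
(8515 + 15986)*(k(27) + 6542) = (8515 + 15986)*(0 + 6542) = 24501*6542 = 160285542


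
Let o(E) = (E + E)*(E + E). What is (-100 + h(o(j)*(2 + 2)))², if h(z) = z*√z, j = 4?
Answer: 15968016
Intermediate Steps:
o(E) = 4*E² (o(E) = (2*E)*(2*E) = 4*E²)
h(z) = z^(3/2)
(-100 + h(o(j)*(2 + 2)))² = (-100 + ((4*4²)*(2 + 2))^(3/2))² = (-100 + ((4*16)*4)^(3/2))² = (-100 + (64*4)^(3/2))² = (-100 + 256^(3/2))² = (-100 + 4096)² = 3996² = 15968016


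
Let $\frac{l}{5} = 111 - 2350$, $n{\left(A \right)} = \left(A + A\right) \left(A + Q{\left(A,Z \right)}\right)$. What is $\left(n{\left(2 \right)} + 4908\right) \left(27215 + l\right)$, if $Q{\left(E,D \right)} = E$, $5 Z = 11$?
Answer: $78882480$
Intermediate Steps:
$Z = \frac{11}{5}$ ($Z = \frac{1}{5} \cdot 11 = \frac{11}{5} \approx 2.2$)
$n{\left(A \right)} = 4 A^{2}$ ($n{\left(A \right)} = \left(A + A\right) \left(A + A\right) = 2 A 2 A = 4 A^{2}$)
$l = -11195$ ($l = 5 \left(111 - 2350\right) = 5 \left(-2239\right) = -11195$)
$\left(n{\left(2 \right)} + 4908\right) \left(27215 + l\right) = \left(4 \cdot 2^{2} + 4908\right) \left(27215 - 11195\right) = \left(4 \cdot 4 + 4908\right) 16020 = \left(16 + 4908\right) 16020 = 4924 \cdot 16020 = 78882480$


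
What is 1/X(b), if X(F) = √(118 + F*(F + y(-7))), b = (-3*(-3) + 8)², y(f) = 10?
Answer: √86529/86529 ≈ 0.0033995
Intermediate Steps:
b = 289 (b = (9 + 8)² = 17² = 289)
X(F) = √(118 + F*(10 + F)) (X(F) = √(118 + F*(F + 10)) = √(118 + F*(10 + F)))
1/X(b) = 1/(√(118 + 289² + 10*289)) = 1/(√(118 + 83521 + 2890)) = 1/(√86529) = √86529/86529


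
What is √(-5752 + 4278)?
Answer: I*√1474 ≈ 38.393*I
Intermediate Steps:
√(-5752 + 4278) = √(-1474) = I*√1474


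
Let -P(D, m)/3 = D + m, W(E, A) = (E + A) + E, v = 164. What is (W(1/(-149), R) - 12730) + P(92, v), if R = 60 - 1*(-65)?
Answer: -1992579/149 ≈ -13373.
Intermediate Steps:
R = 125 (R = 60 + 65 = 125)
W(E, A) = A + 2*E (W(E, A) = (A + E) + E = A + 2*E)
P(D, m) = -3*D - 3*m (P(D, m) = -3*(D + m) = -3*D - 3*m)
(W(1/(-149), R) - 12730) + P(92, v) = ((125 + 2/(-149)) - 12730) + (-3*92 - 3*164) = ((125 + 2*(-1/149)) - 12730) + (-276 - 492) = ((125 - 2/149) - 12730) - 768 = (18623/149 - 12730) - 768 = -1878147/149 - 768 = -1992579/149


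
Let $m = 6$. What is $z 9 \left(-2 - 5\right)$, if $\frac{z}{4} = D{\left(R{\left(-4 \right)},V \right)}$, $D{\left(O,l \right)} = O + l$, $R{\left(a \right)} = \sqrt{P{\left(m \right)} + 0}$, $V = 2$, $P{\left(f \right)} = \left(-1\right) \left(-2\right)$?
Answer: $-504 - 252 \sqrt{2} \approx -860.38$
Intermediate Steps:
$P{\left(f \right)} = 2$
$R{\left(a \right)} = \sqrt{2}$ ($R{\left(a \right)} = \sqrt{2 + 0} = \sqrt{2}$)
$z = 8 + 4 \sqrt{2}$ ($z = 4 \left(\sqrt{2} + 2\right) = 4 \left(2 + \sqrt{2}\right) = 8 + 4 \sqrt{2} \approx 13.657$)
$z 9 \left(-2 - 5\right) = \left(8 + 4 \sqrt{2}\right) 9 \left(-2 - 5\right) = \left(72 + 36 \sqrt{2}\right) \left(-2 - 5\right) = \left(72 + 36 \sqrt{2}\right) \left(-7\right) = -504 - 252 \sqrt{2}$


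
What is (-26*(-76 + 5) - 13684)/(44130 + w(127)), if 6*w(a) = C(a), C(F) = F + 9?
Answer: -17757/66229 ≈ -0.26812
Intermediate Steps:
C(F) = 9 + F
w(a) = 3/2 + a/6 (w(a) = (9 + a)/6 = 3/2 + a/6)
(-26*(-76 + 5) - 13684)/(44130 + w(127)) = (-26*(-76 + 5) - 13684)/(44130 + (3/2 + (⅙)*127)) = (-26*(-71) - 13684)/(44130 + (3/2 + 127/6)) = (1846 - 13684)/(44130 + 68/3) = -11838/132458/3 = -11838*3/132458 = -17757/66229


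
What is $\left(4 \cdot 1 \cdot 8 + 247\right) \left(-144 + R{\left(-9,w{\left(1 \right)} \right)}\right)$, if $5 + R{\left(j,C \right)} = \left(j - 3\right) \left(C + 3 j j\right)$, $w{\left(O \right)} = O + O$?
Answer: $-861831$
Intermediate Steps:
$w{\left(O \right)} = 2 O$
$R{\left(j,C \right)} = -5 + \left(-3 + j\right) \left(C + 3 j^{2}\right)$ ($R{\left(j,C \right)} = -5 + \left(j - 3\right) \left(C + 3 j j\right) = -5 + \left(-3 + j\right) \left(C + 3 j^{2}\right)$)
$\left(4 \cdot 1 \cdot 8 + 247\right) \left(-144 + R{\left(-9,w{\left(1 \right)} \right)}\right) = \left(4 \cdot 1 \cdot 8 + 247\right) \left(-144 - \left(5 + 729 + 2187 - 2 \cdot 1 \left(-9\right) + 3 \cdot 2 \cdot 1\right)\right) = \left(4 \cdot 8 + 247\right) \left(-144 - 2945\right) = \left(32 + 247\right) \left(-144 - 2945\right) = 279 \left(-144 - 2945\right) = 279 \left(-3089\right) = -861831$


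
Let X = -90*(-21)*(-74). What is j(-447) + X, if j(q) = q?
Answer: -140307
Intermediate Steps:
X = -139860 (X = 1890*(-74) = -139860)
j(-447) + X = -447 - 139860 = -140307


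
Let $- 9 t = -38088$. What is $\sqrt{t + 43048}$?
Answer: $4 \sqrt{2955} \approx 217.44$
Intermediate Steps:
$t = 4232$ ($t = \left(- \frac{1}{9}\right) \left(-38088\right) = 4232$)
$\sqrt{t + 43048} = \sqrt{4232 + 43048} = \sqrt{47280} = 4 \sqrt{2955}$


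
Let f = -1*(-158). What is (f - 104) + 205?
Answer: 259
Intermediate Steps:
f = 158
(f - 104) + 205 = (158 - 104) + 205 = 54 + 205 = 259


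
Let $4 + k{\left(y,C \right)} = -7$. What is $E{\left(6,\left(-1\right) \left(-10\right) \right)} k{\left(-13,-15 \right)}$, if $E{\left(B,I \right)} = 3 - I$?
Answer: $77$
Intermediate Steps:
$k{\left(y,C \right)} = -11$ ($k{\left(y,C \right)} = -4 - 7 = -11$)
$E{\left(6,\left(-1\right) \left(-10\right) \right)} k{\left(-13,-15 \right)} = \left(3 - \left(-1\right) \left(-10\right)\right) \left(-11\right) = \left(3 - 10\right) \left(-11\right) = \left(-7\right) \left(-11\right) = 77$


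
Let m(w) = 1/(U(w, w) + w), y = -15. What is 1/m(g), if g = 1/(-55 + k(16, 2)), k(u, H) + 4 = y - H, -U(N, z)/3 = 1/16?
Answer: -61/304 ≈ -0.20066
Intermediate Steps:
U(N, z) = -3/16
k(u, H) = -19 - H (k(u, H) = -4 + (-15 - H) = -19 - H)
g = -1/76 (g = 1/(-55 + (-19 - 1*2)) = 1/(-55 + (-19 - 2)) = 1/(-55 - 21) = 1/(-76) = -1/76 ≈ -0.013158)
m(w) = 1/(-3/16 + w)
1/m(g) = 1/(16/(-3 + 16*(-1/76))) = 1/(16/(-3 - 4/19)) = 1/(16/(-61/19)) = 1/(16*(-19/61)) = 1/(-304/61) = -61/304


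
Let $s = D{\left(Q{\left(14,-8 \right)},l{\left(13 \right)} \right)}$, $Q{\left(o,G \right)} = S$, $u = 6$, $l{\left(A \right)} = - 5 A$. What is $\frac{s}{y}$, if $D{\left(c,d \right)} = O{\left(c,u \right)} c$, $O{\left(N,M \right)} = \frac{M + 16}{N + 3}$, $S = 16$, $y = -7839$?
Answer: $- \frac{352}{148941} \approx -0.0023634$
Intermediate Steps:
$Q{\left(o,G \right)} = 16$
$O{\left(N,M \right)} = \frac{16 + M}{3 + N}$
$D{\left(c,d \right)} = \frac{22 c}{3 + c}$ ($D{\left(c,d \right)} = \frac{16 + 6}{3 + c} c = \frac{1}{3 + c} 22 c = \frac{22}{3 + c} c = \frac{22 c}{3 + c}$)
$s = \frac{352}{19}$ ($s = 22 \cdot 16 \frac{1}{3 + 16} = 22 \cdot 16 \cdot \frac{1}{19} = \frac{352}{19} \approx 18.526$)
$\frac{s}{y} = \frac{352}{19 \left(-7839\right)} = \frac{352}{19} \left(- \frac{1}{7839}\right) = - \frac{352}{148941}$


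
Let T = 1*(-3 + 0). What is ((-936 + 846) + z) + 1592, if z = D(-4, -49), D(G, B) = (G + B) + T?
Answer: 1446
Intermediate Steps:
T = -3 (T = 1*(-3) = -3)
D(G, B) = -3 + B + G (D(G, B) = (G + B) - 3 = (B + G) - 3 = -3 + B + G)
z = -56 (z = -3 - 49 - 4 = -56)
((-936 + 846) + z) + 1592 = ((-936 + 846) - 56) + 1592 = (-90 - 56) + 1592 = -146 + 1592 = 1446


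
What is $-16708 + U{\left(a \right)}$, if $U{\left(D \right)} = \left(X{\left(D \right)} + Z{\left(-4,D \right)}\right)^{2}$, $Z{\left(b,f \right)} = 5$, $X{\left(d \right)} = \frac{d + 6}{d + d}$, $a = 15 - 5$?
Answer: $- \frac{416859}{25} \approx -16674.0$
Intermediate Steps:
$a = 10$ ($a = 15 - 5 = 10$)
$X{\left(d \right)} = \frac{6 + d}{2 d}$
$U{\left(D \right)} = \left(5 + \frac{6 + D}{2 D}\right)^{2}$ ($U{\left(D \right)} = \left(\frac{6 + D}{2 D} + 5\right)^{2} = \left(5 + \frac{6 + D}{2 D}\right)^{2}$)
$-16708 + U{\left(a \right)} = -16708 + \frac{\left(6 + 11 \cdot 10\right)^{2}}{4 \cdot 100} = -16708 + \frac{1}{4} \cdot \frac{1}{100} \left(6 + 110\right)^{2} = -16708 + \frac{1}{4} \cdot \frac{1}{100} \cdot 116^{2} = -16708 + \frac{1}{4} \cdot \frac{1}{100} \cdot 13456 = -16708 + \frac{841}{25} = - \frac{416859}{25}$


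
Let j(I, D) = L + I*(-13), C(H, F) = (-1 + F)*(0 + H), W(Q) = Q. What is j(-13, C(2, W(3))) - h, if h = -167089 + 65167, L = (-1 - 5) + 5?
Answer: 102090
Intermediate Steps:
L = -1 (L = -6 + 5 = -1)
C(H, F) = H*(-1 + F) (C(H, F) = (-1 + F)*H = H*(-1 + F))
j(I, D) = -1 - 13*I (j(I, D) = -1 + I*(-13) = -1 - 13*I)
h = -101922
j(-13, C(2, W(3))) - h = (-1 - 13*(-13)) - 1*(-101922) = (-1 + 169) + 101922 = 168 + 101922 = 102090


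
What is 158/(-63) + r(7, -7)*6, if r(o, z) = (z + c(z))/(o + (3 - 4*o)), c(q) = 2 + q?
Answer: 94/63 ≈ 1.4921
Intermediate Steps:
r(o, z) = (2 + 2*z)/(3 - 3*o) (r(o, z) = (z + (2 + z))/(o + (3 - 4*o)) = (2 + 2*z)/(3 - 3*o))
158/(-63) + r(7, -7)*6 = 158/(-63) + (2*(-1 - 1*(-7))/(3*(-1 + 7)))*6 = 158*(-1/63) + ((⅔)*(-1 + 7)/6)*6 = -158/63 + ((⅔)*(⅙)*6)*6 = -158/63 + (⅔)*6 = -158/63 + 4 = 94/63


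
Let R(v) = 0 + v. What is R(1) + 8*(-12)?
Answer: -95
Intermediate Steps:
R(v) = v
R(1) + 8*(-12) = 1 + 8*(-12) = 1 - 96 = -95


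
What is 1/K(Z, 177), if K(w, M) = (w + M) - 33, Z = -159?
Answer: -1/15 ≈ -0.066667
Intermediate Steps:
K(w, M) = -33 + M + w (K(w, M) = (M + w) - 33 = -33 + M + w)
1/K(Z, 177) = 1/(-33 + 177 - 159) = 1/(-15) = -1/15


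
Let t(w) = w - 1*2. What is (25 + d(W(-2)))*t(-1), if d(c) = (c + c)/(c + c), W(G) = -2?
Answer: -78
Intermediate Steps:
t(w) = -2 + w (t(w) = w - 2 = -2 + w)
d(c) = 1 (d(c) = (2*c)/((2*c)) = (2*c)*(1/(2*c)) = 1)
(25 + d(W(-2)))*t(-1) = (25 + 1)*(-2 - 1) = 26*(-3) = -78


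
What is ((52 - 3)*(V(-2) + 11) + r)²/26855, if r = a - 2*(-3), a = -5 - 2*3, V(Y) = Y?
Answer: 190096/26855 ≈ 7.0786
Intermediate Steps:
a = -11 (a = -5 - 6 = -11)
r = -5 (r = -11 - 2*(-3) = -11 + 6 = -5)
((52 - 3)*(V(-2) + 11) + r)²/26855 = ((52 - 3)*(-2 + 11) - 5)²/26855 = (49*9 - 5)²*(1/26855) = (441 - 5)²*(1/26855) = 436²*(1/26855) = 190096*(1/26855) = 190096/26855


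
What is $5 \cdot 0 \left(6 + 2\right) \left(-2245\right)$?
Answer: $0$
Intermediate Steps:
$5 \cdot 0 \left(6 + 2\right) \left(-2245\right) = 0 \cdot 8 \left(-2245\right) = 0 \left(-2245\right) = 0$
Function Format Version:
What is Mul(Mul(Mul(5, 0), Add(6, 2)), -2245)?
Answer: 0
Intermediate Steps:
Mul(Mul(Mul(5, 0), Add(6, 2)), -2245) = Mul(Mul(0, 8), -2245) = Mul(0, -2245) = 0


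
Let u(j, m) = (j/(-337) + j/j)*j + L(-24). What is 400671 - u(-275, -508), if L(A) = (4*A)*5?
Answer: 135356187/337 ≈ 4.0165e+5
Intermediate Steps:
L(A) = 20*A
u(j, m) = -480 + j*(1 - j/337) (u(j, m) = (j/(-337) + j/j)*j + 20*(-24) = (j*(-1/337) + 1)*j - 480 = (-j/337 + 1)*j - 480 = (1 - j/337)*j - 480 = j*(1 - j/337) - 480 = -480 + j*(1 - j/337))
400671 - u(-275, -508) = 400671 - (-480 - 275 - 1/337*(-275)²) = 400671 - (-480 - 275 - 1/337*75625) = 400671 - (-480 - 275 - 75625/337) = 400671 - 1*(-330060/337) = 400671 + 330060/337 = 135356187/337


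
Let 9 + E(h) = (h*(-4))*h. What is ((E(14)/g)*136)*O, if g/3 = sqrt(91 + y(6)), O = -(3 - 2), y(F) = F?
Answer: 107848*sqrt(97)/291 ≈ 3650.1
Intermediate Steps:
E(h) = -9 - 4*h**2 (E(h) = -9 + (h*(-4))*h = -9 + (-4*h)*h = -9 - 4*h**2)
O = -1 (O = -1*1 = -1)
g = 3*sqrt(97) (g = 3*sqrt(91 + 6) = 3*sqrt(97) ≈ 29.547)
((E(14)/g)*136)*O = (((-9 - 4*14**2)/((3*sqrt(97))))*136)*(-1) = (((-9 - 4*196)*(sqrt(97)/291))*136)*(-1) = (((-9 - 784)*(sqrt(97)/291))*136)*(-1) = (-793*sqrt(97)/291*136)*(-1) = -107848*sqrt(97)/291*(-1) = 107848*sqrt(97)/291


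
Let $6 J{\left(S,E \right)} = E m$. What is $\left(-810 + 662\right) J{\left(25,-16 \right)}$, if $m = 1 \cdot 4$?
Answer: $\frac{4736}{3} \approx 1578.7$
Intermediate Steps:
$m = 4$
$J{\left(S,E \right)} = \frac{2 E}{3}$ ($J{\left(S,E \right)} = \frac{E 4}{6} = \frac{4 E}{6} = \frac{2 E}{3}$)
$\left(-810 + 662\right) J{\left(25,-16 \right)} = \left(-810 + 662\right) \frac{2}{3} \left(-16\right) = \left(-148\right) \left(- \frac{32}{3}\right) = \frac{4736}{3}$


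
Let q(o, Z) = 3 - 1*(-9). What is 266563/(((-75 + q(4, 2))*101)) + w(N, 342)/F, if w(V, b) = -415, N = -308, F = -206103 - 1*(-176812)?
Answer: -7805256188/186378633 ≈ -41.878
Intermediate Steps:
F = -29291 (F = -206103 + 176812 = -29291)
q(o, Z) = 12 (q(o, Z) = 3 + 9 = 12)
266563/(((-75 + q(4, 2))*101)) + w(N, 342)/F = 266563/(((-75 + 12)*101)) - 415/(-29291) = 266563/((-63*101)) - 415*(-1/29291) = 266563/(-6363) + 415/29291 = 266563*(-1/6363) + 415/29291 = -266563/6363 + 415/29291 = -7805256188/186378633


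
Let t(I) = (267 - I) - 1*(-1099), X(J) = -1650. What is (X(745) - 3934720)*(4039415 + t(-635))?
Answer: -15908508699920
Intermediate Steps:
t(I) = 1366 - I (t(I) = (267 - I) + 1099 = 1366 - I)
(X(745) - 3934720)*(4039415 + t(-635)) = (-1650 - 3934720)*(4039415 + (1366 - 1*(-635))) = -3936370*(4039415 + (1366 + 635)) = -3936370*(4039415 + 2001) = -3936370*4041416 = -15908508699920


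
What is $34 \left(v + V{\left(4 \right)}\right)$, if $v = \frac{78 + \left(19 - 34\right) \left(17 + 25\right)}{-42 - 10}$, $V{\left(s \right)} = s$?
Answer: $\frac{6460}{13} \approx 496.92$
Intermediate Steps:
$v = \frac{138}{13}$ ($v = \frac{78 - 630}{-42 - 10} = \frac{78 - 630}{-52} = \left(-552\right) \left(- \frac{1}{52}\right) = \frac{138}{13} \approx 10.615$)
$34 \left(v + V{\left(4 \right)}\right) = 34 \left(\frac{138}{13} + 4\right) = 34 \cdot \frac{190}{13} = \frac{6460}{13}$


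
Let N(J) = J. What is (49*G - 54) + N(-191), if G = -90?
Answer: -4655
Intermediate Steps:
(49*G - 54) + N(-191) = (49*(-90) - 54) - 191 = (-4410 - 54) - 191 = -4464 - 191 = -4655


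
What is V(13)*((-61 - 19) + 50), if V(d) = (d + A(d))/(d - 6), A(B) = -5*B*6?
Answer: 11310/7 ≈ 1615.7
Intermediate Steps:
A(B) = -30*B
V(d) = -29*d/(-6 + d) (V(d) = (d - 30*d)/(d - 6) = (-29*d)/(-6 + d) = -29*d/(-6 + d))
V(13)*((-61 - 19) + 50) = (-29*13/(-6 + 13))*((-61 - 19) + 50) = (-29*13/7)*(-80 + 50) = -29*13*⅐*(-30) = -377/7*(-30) = 11310/7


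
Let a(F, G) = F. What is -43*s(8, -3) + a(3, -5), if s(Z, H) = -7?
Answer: 304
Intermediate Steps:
-43*s(8, -3) + a(3, -5) = -43*(-7) + 3 = 301 + 3 = 304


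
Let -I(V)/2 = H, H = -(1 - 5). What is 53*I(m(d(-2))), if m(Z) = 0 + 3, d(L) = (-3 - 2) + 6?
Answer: -424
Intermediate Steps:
H = 4 (H = -1*(-4) = 4)
d(L) = 1 (d(L) = -5 + 6 = 1)
m(Z) = 3
I(V) = -8 (I(V) = -2*4 = -8)
53*I(m(d(-2))) = 53*(-8) = -424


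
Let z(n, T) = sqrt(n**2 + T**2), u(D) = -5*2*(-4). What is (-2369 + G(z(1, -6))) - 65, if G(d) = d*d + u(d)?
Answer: -2357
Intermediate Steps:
u(D) = 40 (u(D) = -10*(-4) = 40)
z(n, T) = sqrt(T**2 + n**2)
G(d) = 40 + d**2 (G(d) = d*d + 40 = d**2 + 40 = 40 + d**2)
(-2369 + G(z(1, -6))) - 65 = (-2369 + (40 + (sqrt((-6)**2 + 1**2))**2)) - 65 = (-2369 + (40 + (sqrt(36 + 1))**2)) - 65 = (-2369 + (40 + (sqrt(37))**2)) - 65 = (-2369 + (40 + 37)) - 65 = (-2369 + 77) - 65 = -2292 - 65 = -2357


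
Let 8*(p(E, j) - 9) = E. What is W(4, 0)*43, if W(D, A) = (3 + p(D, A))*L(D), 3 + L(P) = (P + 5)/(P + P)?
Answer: -16125/16 ≈ -1007.8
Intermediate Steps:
L(P) = -3 + (5 + P)/(2*P) (L(P) = -3 + (P + 5)/(P + P) = -3 + (5 + P)/((2*P)) = -3 + (5 + P)*(1/(2*P)) = -3 + (5 + P)/(2*P))
p(E, j) = 9 + E/8
W(D, A) = 5*(1 - D)*(12 + D/8)/(2*D) (W(D, A) = (3 + (9 + D/8))*(5*(1 - D)/(2*D)) = (12 + D/8)*(5*(1 - D)/(2*D)) = 5*(1 - D)*(12 + D/8)/(2*D))
W(4, 0)*43 = (-475/16 + 30/4 - 5/16*4)*43 = (-475/16 + 30*(1/4) - 5/4)*43 = (-475/16 + 15/2 - 5/4)*43 = -375/16*43 = -16125/16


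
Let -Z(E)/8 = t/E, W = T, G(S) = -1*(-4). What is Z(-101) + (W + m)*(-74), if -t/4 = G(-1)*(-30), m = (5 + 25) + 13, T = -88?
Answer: 340170/101 ≈ 3368.0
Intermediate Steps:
G(S) = 4
W = -88
m = 43 (m = 30 + 13 = 43)
t = 480 (t = -16*(-30) = -4*(-120) = 480)
Z(E) = -3840/E
Z(-101) + (W + m)*(-74) = -3840/(-101) + (-88 + 43)*(-74) = -3840*(-1/101) - 45*(-74) = 3840/101 + 3330 = 340170/101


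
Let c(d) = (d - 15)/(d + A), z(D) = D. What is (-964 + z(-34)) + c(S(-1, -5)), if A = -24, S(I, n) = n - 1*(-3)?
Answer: -25931/26 ≈ -997.35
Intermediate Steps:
S(I, n) = 3 + n (S(I, n) = n + 3 = 3 + n)
c(d) = (-15 + d)/(-24 + d) (c(d) = (d - 15)/(d - 24) = (-15 + d)/(-24 + d))
(-964 + z(-34)) + c(S(-1, -5)) = (-964 - 34) + (-15 + (3 - 5))/(-24 + (3 - 5)) = -998 + (-15 - 2)/(-24 - 2) = -998 - 17/(-26) = -998 - 1/26*(-17) = -998 + 17/26 = -25931/26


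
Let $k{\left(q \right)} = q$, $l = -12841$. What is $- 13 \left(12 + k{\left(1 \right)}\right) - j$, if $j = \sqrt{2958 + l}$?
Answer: $-169 - i \sqrt{9883} \approx -169.0 - 99.413 i$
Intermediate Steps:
$j = i \sqrt{9883}$ ($j = \sqrt{2958 - 12841} = \sqrt{-9883} = i \sqrt{9883} \approx 99.413 i$)
$- 13 \left(12 + k{\left(1 \right)}\right) - j = - 13 \left(12 + 1\right) - i \sqrt{9883} = \left(-13\right) 13 - i \sqrt{9883} = -169 - i \sqrt{9883}$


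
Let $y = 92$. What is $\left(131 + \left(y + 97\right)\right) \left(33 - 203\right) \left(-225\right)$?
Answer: $12240000$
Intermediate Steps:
$\left(131 + \left(y + 97\right)\right) \left(33 - 203\right) \left(-225\right) = \left(131 + \left(92 + 97\right)\right) \left(33 - 203\right) \left(-225\right) = \left(131 + 189\right) \left(-170\right) \left(-225\right) = 320 \left(-170\right) \left(-225\right) = \left(-54400\right) \left(-225\right) = 12240000$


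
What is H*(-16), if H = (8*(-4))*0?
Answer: 0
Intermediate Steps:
H = 0 (H = -32*0 = 0)
H*(-16) = 0*(-16) = 0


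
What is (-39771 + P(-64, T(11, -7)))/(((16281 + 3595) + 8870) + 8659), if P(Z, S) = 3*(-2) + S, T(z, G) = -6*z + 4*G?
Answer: -39871/37405 ≈ -1.0659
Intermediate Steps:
P(Z, S) = -6 + S
(-39771 + P(-64, T(11, -7)))/(((16281 + 3595) + 8870) + 8659) = (-39771 + (-6 + (-6*11 + 4*(-7))))/(((16281 + 3595) + 8870) + 8659) = (-39771 + (-6 + (-66 - 28)))/((19876 + 8870) + 8659) = (-39771 + (-6 - 94))/(28746 + 8659) = (-39771 - 100)/37405 = -39871*1/37405 = -39871/37405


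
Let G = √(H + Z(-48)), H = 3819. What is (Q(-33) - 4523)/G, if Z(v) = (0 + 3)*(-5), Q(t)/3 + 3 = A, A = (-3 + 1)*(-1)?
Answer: -2263*√951/951 ≈ -73.383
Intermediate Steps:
A = 2 (A = -2*(-1) = 2)
Q(t) = -3 (Q(t) = -9 + 3*2 = -9 + 6 = -3)
Z(v) = -15 (Z(v) = 3*(-5) = -15)
G = 2*√951 (G = √(3819 - 15) = √3804 = 2*√951 ≈ 61.677)
(Q(-33) - 4523)/G = (-3 - 4523)/((2*√951)) = -2263*√951/951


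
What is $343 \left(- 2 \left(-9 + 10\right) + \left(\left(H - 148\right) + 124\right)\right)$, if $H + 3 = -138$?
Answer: $-57281$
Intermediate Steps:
$H = -141$ ($H = -3 - 138 = -141$)
$343 \left(- 2 \left(-9 + 10\right) + \left(\left(H - 148\right) + 124\right)\right) = 343 \left(- 2 \left(-9 + 10\right) + \left(\left(-141 - 148\right) + 124\right)\right) = 343 \left(\left(-2\right) 1 + \left(-289 + 124\right)\right) = 343 \left(-2 - 165\right) = 343 \left(-167\right) = -57281$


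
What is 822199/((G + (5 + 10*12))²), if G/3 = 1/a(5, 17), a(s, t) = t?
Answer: 33945073/646912 ≈ 52.472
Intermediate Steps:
G = 3/17 (G = 3*(1/17) = 3/17 ≈ 0.17647)
822199/((G + (5 + 10*12))²) = 822199/((3/17 + (5 + 10*12))²) = 822199/((3/17 + (5 + 120))²) = 822199/((3/17 + 125)²) = 822199/((2128/17)²) = 822199/(4528384/289) = 822199*(289/4528384) = 33945073/646912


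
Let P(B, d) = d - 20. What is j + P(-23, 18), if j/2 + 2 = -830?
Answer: -1666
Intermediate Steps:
j = -1664 (j = -4 + 2*(-830) = -4 - 1660 = -1664)
P(B, d) = -20 + d
j + P(-23, 18) = -1664 + (-20 + 18) = -1664 - 2 = -1666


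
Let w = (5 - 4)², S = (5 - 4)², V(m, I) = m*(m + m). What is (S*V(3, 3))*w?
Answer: 18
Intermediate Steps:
V(m, I) = 2*m² (V(m, I) = m*(2*m) = 2*m²)
S = 1 (S = 1² = 1)
w = 1 (w = 1² = 1)
(S*V(3, 3))*w = (1*(2*3²))*1 = (1*(2*9))*1 = (1*18)*1 = 18*1 = 18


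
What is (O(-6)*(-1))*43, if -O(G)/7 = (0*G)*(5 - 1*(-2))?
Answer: 0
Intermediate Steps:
O(G) = 0 (O(G) = -7*0*G*(5 - 1*(-2)) = -0*(5 + 2) = -0*7 = -7*0 = 0)
(O(-6)*(-1))*43 = (0*(-1))*43 = 0*43 = 0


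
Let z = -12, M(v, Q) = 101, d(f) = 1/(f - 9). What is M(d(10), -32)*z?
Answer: -1212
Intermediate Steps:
d(f) = 1/(-9 + f)
M(d(10), -32)*z = 101*(-12) = -1212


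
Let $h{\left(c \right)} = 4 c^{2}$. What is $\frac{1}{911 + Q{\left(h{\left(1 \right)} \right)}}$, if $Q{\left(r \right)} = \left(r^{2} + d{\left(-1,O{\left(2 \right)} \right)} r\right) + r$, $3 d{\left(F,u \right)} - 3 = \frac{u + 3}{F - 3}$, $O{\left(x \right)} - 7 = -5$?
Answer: $\frac{3}{2800} \approx 0.0010714$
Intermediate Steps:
$O{\left(x \right)} = 2$ ($O{\left(x \right)} = 7 - 5 = 2$)
$d{\left(F,u \right)} = 1 + \frac{3 + u}{3 \left(-3 + F\right)}$ ($d{\left(F,u \right)} = 1 + \frac{\left(u + 3\right) \frac{1}{F - 3}}{3} = 1 + \frac{\left(3 + u\right) \frac{1}{-3 + F}}{3} = 1 + \frac{\frac{1}{-3 + F} \left(3 + u\right)}{3} = 1 + \frac{3 + u}{3 \left(-3 + F\right)}$)
$Q{\left(r \right)} = r^{2} + \frac{19 r}{12}$ ($Q{\left(r \right)} = \left(r^{2} + \frac{-2 - 1 + \frac{1}{3} \cdot 2}{-3 - 1} r\right) + r = \left(r^{2} + \frac{-2 - 1 + \frac{2}{3}}{-4} r\right) + r = \left(r^{2} + \left(- \frac{1}{4}\right) \left(- \frac{7}{3}\right) r\right) + r = \left(r^{2} + \frac{7 r}{12}\right) + r = r^{2} + \frac{19 r}{12}$)
$\frac{1}{911 + Q{\left(h{\left(1 \right)} \right)}} = \frac{1}{911 + \frac{4 \cdot 1^{2} \left(19 + 12 \cdot 4 \cdot 1^{2}\right)}{12}} = \frac{1}{911 + \frac{4 \cdot 1 \left(19 + 12 \cdot 4 \cdot 1\right)}{12}} = \frac{1}{911 + \frac{1}{12} \cdot 4 \left(19 + 12 \cdot 4\right)} = \frac{1}{911 + \frac{1}{12} \cdot 4 \left(19 + 48\right)} = \frac{1}{911 + \frac{1}{12} \cdot 4 \cdot 67} = \frac{1}{911 + \frac{67}{3}} = \frac{1}{\frac{2800}{3}} = \frac{3}{2800}$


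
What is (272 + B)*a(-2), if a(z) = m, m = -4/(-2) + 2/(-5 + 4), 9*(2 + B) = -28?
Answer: 0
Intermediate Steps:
B = -46/9 (B = -2 + (⅑)*(-28) = -2 - 28/9 = -46/9 ≈ -5.1111)
m = 0 (m = -4*(-½) + 2/(-1) = 2 + 2*(-1) = 2 - 2 = 0)
a(z) = 0
(272 + B)*a(-2) = (272 - 46/9)*0 = (2402/9)*0 = 0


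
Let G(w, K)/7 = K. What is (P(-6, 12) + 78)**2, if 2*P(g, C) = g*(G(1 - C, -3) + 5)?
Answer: 15876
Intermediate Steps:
G(w, K) = 7*K
P(g, C) = -8*g (P(g, C) = (g*(7*(-3) + 5))/2 = (g*(-21 + 5))/2 = (g*(-16))/2 = (-16*g)/2 = -8*g)
(P(-6, 12) + 78)**2 = (-8*(-6) + 78)**2 = (48 + 78)**2 = 126**2 = 15876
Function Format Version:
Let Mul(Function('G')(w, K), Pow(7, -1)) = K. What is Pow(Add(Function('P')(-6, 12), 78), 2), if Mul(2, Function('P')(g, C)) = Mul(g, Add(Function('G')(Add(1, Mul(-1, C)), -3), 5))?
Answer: 15876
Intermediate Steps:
Function('G')(w, K) = Mul(7, K)
Function('P')(g, C) = Mul(-8, g) (Function('P')(g, C) = Mul(Rational(1, 2), Mul(g, Add(Mul(7, -3), 5))) = Mul(Rational(1, 2), Mul(g, Add(-21, 5))) = Mul(Rational(1, 2), Mul(g, -16)) = Mul(Rational(1, 2), Mul(-16, g)) = Mul(-8, g))
Pow(Add(Function('P')(-6, 12), 78), 2) = Pow(Add(Mul(-8, -6), 78), 2) = Pow(Add(48, 78), 2) = Pow(126, 2) = 15876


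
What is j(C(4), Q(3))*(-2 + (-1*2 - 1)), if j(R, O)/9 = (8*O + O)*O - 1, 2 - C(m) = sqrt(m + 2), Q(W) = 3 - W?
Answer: 45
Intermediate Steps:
C(m) = 2 - sqrt(2 + m) (C(m) = 2 - sqrt(m + 2) = 2 - sqrt(2 + m))
j(R, O) = -9 + 81*O**2 (j(R, O) = 9*((8*O + O)*O - 1) = 9*((9*O)*O - 1) = 9*(9*O**2 - 1) = 9*(-1 + 9*O**2) = -9 + 81*O**2)
j(C(4), Q(3))*(-2 + (-1*2 - 1)) = (-9 + 81*(3 - 1*3)**2)*(-2 + (-1*2 - 1)) = (-9 + 81*(3 - 3)**2)*(-2 + (-2 - 1)) = (-9 + 81*0**2)*(-2 - 3) = (-9 + 81*0)*(-5) = (-9 + 0)*(-5) = -9*(-5) = 45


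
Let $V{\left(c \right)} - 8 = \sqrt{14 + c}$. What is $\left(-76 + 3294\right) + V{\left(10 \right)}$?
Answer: $3226 + 2 \sqrt{6} \approx 3230.9$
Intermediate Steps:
$V{\left(c \right)} = 8 + \sqrt{14 + c}$
$\left(-76 + 3294\right) + V{\left(10 \right)} = \left(-76 + 3294\right) + \left(8 + \sqrt{14 + 10}\right) = 3218 + \left(8 + \sqrt{24}\right) = 3218 + \left(8 + 2 \sqrt{6}\right) = 3226 + 2 \sqrt{6}$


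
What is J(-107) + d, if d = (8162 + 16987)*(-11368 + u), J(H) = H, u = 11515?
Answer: 3696796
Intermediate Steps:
d = 3696903 (d = (8162 + 16987)*(-11368 + 11515) = 25149*147 = 3696903)
J(-107) + d = -107 + 3696903 = 3696796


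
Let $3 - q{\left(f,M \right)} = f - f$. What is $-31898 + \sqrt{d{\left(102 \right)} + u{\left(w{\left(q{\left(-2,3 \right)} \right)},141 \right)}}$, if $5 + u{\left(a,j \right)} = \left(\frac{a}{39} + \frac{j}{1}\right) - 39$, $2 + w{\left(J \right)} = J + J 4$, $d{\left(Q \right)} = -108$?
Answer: $-31898 + \frac{4 i \sqrt{6}}{3} \approx -31898.0 + 3.266 i$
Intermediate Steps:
$q{\left(f,M \right)} = 3$ ($q{\left(f,M \right)} = 3 - \left(f - f\right) = 3 - 0 = 3 + 0 = 3$)
$w{\left(J \right)} = -2 + 5 J$ ($w{\left(J \right)} = -2 + \left(J + J 4\right) = -2 + \left(J + 4 J\right) = -2 + 5 J$)
$u{\left(a,j \right)} = -44 + j + \frac{a}{39}$ ($u{\left(a,j \right)} = -5 - \left(39 - \frac{a}{39} - \frac{j}{1}\right) = -5 - \left(39 - a \frac{1}{39} - j 1\right) = -5 - \left(39 - j - \frac{a}{39}\right) = -5 + \left(-39 + j + \frac{a}{39}\right) = -44 + j + \frac{a}{39}$)
$-31898 + \sqrt{d{\left(102 \right)} + u{\left(w{\left(q{\left(-2,3 \right)} \right)},141 \right)}} = -31898 + \sqrt{-108 + \left(-44 + 141 + \frac{-2 + 5 \cdot 3}{39}\right)} = -31898 + \sqrt{-108 + \left(-44 + 141 + \frac{-2 + 15}{39}\right)} = -31898 + \sqrt{-108 + \left(-44 + 141 + \frac{1}{39} \cdot 13\right)} = -31898 + \sqrt{-108 + \left(-44 + 141 + \frac{1}{3}\right)} = -31898 + \sqrt{-108 + \frac{292}{3}} = -31898 + \sqrt{- \frac{32}{3}} = -31898 + \frac{4 i \sqrt{6}}{3}$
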